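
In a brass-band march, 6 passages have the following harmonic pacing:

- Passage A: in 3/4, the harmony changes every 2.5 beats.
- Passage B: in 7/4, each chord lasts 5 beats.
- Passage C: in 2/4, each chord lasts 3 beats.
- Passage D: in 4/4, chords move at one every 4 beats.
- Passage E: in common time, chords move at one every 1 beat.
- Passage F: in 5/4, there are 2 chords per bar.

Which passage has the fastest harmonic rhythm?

A: 3 beats/bar ÷ 2.5 beats/chord = 1.2 chords/bar.
B: 7 beats/bar ÷ 5 beats/chord = 1.4 chords/bar.
C: 2 beats/bar ÷ 3 beats/chord = 2/3 chords/bar.
D: 4 beats/bar ÷ 4 beats/chord = 1 chord/bar.
E: 4 beats/bar ÷ 1 beat/chord = 4 chords/bar.
F: 5 beats/bar ÷ 2.5 beats/chord = 2 chords/bar.
Fastest is E at 4 chords/bar.

Passage E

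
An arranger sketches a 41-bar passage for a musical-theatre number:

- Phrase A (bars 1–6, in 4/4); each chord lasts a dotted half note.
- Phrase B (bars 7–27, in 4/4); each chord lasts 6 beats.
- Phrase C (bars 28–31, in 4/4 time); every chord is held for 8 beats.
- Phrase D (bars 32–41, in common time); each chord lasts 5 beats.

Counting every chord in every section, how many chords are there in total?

32 chords

A: 6 bars × 4 beats = 24 beats; 3 beats/chord → 8 chords.
B: 21 bars × 4 beats = 84 beats; 6 beats/chord → 14 chords.
C: 4 bars × 4 beats = 16 beats; 8 beats/chord → 2 chords.
D: 10 bars × 4 beats = 40 beats; 5 beats/chord → 8 chords.
Total: 8 + 14 + 2 + 8 = 32.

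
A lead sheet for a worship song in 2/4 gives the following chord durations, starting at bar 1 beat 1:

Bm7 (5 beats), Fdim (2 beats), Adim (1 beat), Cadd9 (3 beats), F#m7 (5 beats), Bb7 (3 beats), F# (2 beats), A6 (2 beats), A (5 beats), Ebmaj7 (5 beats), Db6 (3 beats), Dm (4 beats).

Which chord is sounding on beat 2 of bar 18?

Beat 2 of bar 18 is beat (18−1)×2 + 2 = 36 overall.
Running totals: Bm7 ends at 5, Fdim ends at 7, Adim ends at 8, Cadd9 ends at 11, F#m7 ends at 16, Bb7 ends at 19, F# ends at 21, A6 ends at 23, A ends at 28, Ebmaj7 ends at 33, Db6 ends at 36.
Beat 36 falls within Db6.

Db6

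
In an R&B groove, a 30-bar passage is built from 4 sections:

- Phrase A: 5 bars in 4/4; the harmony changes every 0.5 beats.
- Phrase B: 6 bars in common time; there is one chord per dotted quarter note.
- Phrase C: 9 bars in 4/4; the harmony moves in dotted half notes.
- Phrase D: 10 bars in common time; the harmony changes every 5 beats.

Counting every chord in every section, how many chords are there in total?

A: 5·4 = 20 beats, 20/0.5 = 40 chords.
B: 6·4 = 24 beats, 24/1.5 = 16 chords.
C: 9·4 = 36 beats, 36/3 = 12 chords.
D: 10·4 = 40 beats, 40/5 = 8 chords.
Total: 40 + 16 + 12 + 8 = 76.

76 chords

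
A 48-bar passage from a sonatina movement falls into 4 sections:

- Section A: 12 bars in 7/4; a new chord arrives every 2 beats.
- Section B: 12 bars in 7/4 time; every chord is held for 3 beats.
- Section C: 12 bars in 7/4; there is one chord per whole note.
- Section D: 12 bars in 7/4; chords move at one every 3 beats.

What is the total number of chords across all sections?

A: 12·7 = 84 beats, 84/2 = 42 chords.
B: 12·7 = 84 beats, 84/3 = 28 chords.
C: 12·7 = 84 beats, 84/4 = 21 chords.
D: 12·7 = 84 beats, 84/3 = 28 chords.
Total: 42 + 28 + 21 + 28 = 119.

119 chords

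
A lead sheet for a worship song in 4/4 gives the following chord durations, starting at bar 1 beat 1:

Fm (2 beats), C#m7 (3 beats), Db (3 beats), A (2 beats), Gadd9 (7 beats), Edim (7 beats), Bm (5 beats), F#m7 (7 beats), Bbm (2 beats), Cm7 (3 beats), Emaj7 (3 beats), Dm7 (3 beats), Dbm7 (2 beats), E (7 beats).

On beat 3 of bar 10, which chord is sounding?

Cm7

Beat 3 of bar 10 is beat (10−1)×4 + 3 = 39 overall.
Running totals: Fm ends at 2, C#m7 ends at 5, Db ends at 8, A ends at 10, Gadd9 ends at 17, Edim ends at 24, Bm ends at 29, F#m7 ends at 36, Bbm ends at 38, Cm7 ends at 41.
Beat 39 falls within Cm7.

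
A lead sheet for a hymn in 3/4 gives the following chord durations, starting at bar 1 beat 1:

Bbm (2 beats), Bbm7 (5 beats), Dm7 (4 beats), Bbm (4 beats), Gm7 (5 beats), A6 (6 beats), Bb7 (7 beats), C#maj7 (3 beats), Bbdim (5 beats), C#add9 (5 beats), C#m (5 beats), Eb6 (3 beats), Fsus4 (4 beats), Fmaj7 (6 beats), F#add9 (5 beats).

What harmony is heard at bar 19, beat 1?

Fsus4

Beat 1 of bar 19 is beat (19−1)×3 + 1 = 55 overall.
Running totals: Bbm ends at 2, Bbm7 ends at 7, Dm7 ends at 11, Bbm ends at 15, Gm7 ends at 20, A6 ends at 26, Bb7 ends at 33, C#maj7 ends at 36, Bbdim ends at 41, C#add9 ends at 46, C#m ends at 51, Eb6 ends at 54, Fsus4 ends at 58.
Beat 55 falls within Fsus4.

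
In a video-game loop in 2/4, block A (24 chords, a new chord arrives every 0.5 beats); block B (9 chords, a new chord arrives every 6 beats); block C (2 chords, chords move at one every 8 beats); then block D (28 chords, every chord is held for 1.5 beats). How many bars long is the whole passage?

A: 24 × 0.5 = 12 beats = 6 bars.
B: 9 × 6 = 54 beats = 27 bars.
C: 2 × 8 = 16 beats = 8 bars.
D: 28 × 1.5 = 42 beats = 21 bars.
Total: 6 + 27 + 8 + 21 = 62 bars.

62 bars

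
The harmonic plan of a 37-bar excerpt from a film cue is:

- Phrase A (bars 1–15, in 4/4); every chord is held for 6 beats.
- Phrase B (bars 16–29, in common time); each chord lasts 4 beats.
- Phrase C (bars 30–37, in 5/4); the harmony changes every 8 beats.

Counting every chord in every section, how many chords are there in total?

29 chords

A: 15 bars × 4 beats = 60 beats; 6 beats/chord → 10 chords.
B: 14 bars × 4 beats = 56 beats; 4 beats/chord → 14 chords.
C: 8 bars × 5 beats = 40 beats; 8 beats/chord → 5 chords.
Total: 10 + 14 + 5 = 29.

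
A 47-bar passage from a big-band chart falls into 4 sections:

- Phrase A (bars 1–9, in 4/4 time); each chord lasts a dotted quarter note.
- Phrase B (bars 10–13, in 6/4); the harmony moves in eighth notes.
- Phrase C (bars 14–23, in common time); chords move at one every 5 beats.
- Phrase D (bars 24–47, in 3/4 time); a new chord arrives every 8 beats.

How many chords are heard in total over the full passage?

89 chords

A: 9·4 = 36 beats, 36/1.5 = 24 chords.
B: 4·6 = 24 beats, 24/0.5 = 48 chords.
C: 10·4 = 40 beats, 40/5 = 8 chords.
D: 24·3 = 72 beats, 72/8 = 9 chords.
Total: 24 + 48 + 8 + 9 = 89.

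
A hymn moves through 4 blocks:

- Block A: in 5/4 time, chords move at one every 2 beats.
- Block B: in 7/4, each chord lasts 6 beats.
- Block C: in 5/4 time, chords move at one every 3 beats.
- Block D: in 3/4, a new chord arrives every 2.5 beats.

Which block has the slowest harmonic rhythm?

A: 5 beats/bar ÷ 2 beats/chord = 2.5 chords/bar.
B: 7 beats/bar ÷ 6 beats/chord = 7/6 chords/bar.
C: 5 beats/bar ÷ 3 beats/chord = 5/3 chords/bar.
D: 3 beats/bar ÷ 2.5 beats/chord = 1.2 chords/bar.
Slowest is B at 7/6 chords/bar.

Block B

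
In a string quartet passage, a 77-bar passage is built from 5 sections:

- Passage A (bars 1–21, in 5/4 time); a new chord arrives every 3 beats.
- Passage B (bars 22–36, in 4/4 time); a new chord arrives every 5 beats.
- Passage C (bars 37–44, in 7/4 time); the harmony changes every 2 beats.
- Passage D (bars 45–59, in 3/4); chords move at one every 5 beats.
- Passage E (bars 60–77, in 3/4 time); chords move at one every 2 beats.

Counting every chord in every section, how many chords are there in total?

111 chords

A has 105 beats and chords last 3 each, so 35 chords.
B has 60 beats and chords last 5 each, so 12 chords.
C has 56 beats and chords last 2 each, so 28 chords.
D has 45 beats and chords last 5 each, so 9 chords.
E has 54 beats and chords last 2 each, so 27 chords.
Total: 35 + 12 + 28 + 9 + 27 = 111.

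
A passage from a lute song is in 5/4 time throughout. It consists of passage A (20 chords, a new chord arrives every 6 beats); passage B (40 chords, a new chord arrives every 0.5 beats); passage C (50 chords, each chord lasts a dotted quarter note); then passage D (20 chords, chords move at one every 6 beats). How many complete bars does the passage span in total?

67 bars

A: 20 × 6 = 120 beats = 24 bars.
B: 40 × 0.5 = 20 beats = 4 bars.
C: 50 × 1.5 = 75 beats = 15 bars.
D: 20 × 6 = 120 beats = 24 bars.
Total: 24 + 4 + 15 + 24 = 67 bars.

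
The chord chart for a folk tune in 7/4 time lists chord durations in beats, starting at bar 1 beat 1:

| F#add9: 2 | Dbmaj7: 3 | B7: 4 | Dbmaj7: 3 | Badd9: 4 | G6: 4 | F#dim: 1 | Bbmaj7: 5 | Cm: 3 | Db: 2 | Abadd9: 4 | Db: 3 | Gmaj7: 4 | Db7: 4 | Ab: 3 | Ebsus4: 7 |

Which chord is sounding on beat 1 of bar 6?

Db

Beat 1 of bar 6 is beat (6−1)×7 + 1 = 36 overall.
Running totals: F#add9 ends at 2, Dbmaj7 ends at 5, B7 ends at 9, Dbmaj7 ends at 12, Badd9 ends at 16, G6 ends at 20, F#dim ends at 21, Bbmaj7 ends at 26, Cm ends at 29, Db ends at 31, Abadd9 ends at 35, Db ends at 38.
Beat 36 falls within Db.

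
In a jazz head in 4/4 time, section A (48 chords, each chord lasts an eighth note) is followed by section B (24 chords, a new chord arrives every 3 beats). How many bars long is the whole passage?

A: 48 × 0.5 = 24 beats = 6 bars.
B: 24 × 3 = 72 beats = 18 bars.
Total: 6 + 18 = 24 bars.

24 bars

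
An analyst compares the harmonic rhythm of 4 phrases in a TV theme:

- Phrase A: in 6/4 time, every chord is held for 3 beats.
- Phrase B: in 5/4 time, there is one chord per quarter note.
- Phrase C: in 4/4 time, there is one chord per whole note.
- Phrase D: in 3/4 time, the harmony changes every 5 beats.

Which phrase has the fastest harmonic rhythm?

A: 6/3 = 2 chords/bar.
B: 5/1 = 5 chords/bar.
C: 4/4 = 1 chord/bar.
D: 3/5 = 0.6 chords/bar.
Fastest is B at 5 chords/bar.

Phrase B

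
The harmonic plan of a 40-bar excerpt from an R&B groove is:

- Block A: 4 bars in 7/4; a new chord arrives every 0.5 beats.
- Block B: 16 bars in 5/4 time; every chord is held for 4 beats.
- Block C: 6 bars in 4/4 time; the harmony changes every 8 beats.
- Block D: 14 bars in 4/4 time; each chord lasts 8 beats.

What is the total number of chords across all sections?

A: 4·7 = 28 beats, 28/0.5 = 56 chords.
B: 16·5 = 80 beats, 80/4 = 20 chords.
C: 6·4 = 24 beats, 24/8 = 3 chords.
D: 14·4 = 56 beats, 56/8 = 7 chords.
Total: 56 + 20 + 3 + 7 = 86.

86 chords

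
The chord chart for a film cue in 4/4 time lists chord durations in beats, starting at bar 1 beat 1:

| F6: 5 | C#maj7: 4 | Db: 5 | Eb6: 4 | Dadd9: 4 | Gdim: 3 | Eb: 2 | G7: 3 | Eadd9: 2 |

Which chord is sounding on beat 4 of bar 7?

G7

Beat 4 of bar 7 is beat (7−1)×4 + 4 = 28 overall.
Running totals: F6 ends at 5, C#maj7 ends at 9, Db ends at 14, Eb6 ends at 18, Dadd9 ends at 22, Gdim ends at 25, Eb ends at 27, G7 ends at 30.
Beat 28 falls within G7.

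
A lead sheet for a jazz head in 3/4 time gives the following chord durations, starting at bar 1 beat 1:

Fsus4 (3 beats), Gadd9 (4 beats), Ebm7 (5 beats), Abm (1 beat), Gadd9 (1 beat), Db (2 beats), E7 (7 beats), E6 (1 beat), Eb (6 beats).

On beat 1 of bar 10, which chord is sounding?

Eb

Beat 1 of bar 10 is beat (10−1)×3 + 1 = 28 overall.
Running totals: Fsus4 ends at 3, Gadd9 ends at 7, Ebm7 ends at 12, Abm ends at 13, Gadd9 ends at 14, Db ends at 16, E7 ends at 23, E6 ends at 24, Eb ends at 30.
Beat 28 falls within Eb.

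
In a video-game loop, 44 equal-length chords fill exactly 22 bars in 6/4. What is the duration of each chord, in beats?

22 bars × 6 beats/bar = 132 beats total.
132 beats ÷ 44 chords = 3 beats per chord.
(That is a dotted half note.)

3 beats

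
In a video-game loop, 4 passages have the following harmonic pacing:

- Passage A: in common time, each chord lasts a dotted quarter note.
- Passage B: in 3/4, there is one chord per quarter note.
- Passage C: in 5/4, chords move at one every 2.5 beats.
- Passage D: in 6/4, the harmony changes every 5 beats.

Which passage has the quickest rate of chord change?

A: 4/1.5 = 8/3 chords/bar.
B: 3/1 = 3 chords/bar.
C: 5/2.5 = 2 chords/bar.
D: 6/5 = 1.2 chords/bar.
Fastest is B at 3 chords/bar.

Passage B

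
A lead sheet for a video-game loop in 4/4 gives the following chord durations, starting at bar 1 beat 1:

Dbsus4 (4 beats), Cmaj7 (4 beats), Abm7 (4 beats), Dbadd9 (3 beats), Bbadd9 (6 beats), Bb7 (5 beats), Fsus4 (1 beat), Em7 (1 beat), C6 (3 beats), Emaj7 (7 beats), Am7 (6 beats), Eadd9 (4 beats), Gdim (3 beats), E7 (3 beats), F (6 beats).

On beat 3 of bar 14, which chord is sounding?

Beat 3 of bar 14 is beat (14−1)×4 + 3 = 55 overall.
Running totals: Dbsus4 ends at 4, Cmaj7 ends at 8, Abm7 ends at 12, Dbadd9 ends at 15, Bbadd9 ends at 21, Bb7 ends at 26, Fsus4 ends at 27, Em7 ends at 28, C6 ends at 31, Emaj7 ends at 38, Am7 ends at 44, Eadd9 ends at 48, Gdim ends at 51, E7 ends at 54, F ends at 60.
Beat 55 falls within F.

F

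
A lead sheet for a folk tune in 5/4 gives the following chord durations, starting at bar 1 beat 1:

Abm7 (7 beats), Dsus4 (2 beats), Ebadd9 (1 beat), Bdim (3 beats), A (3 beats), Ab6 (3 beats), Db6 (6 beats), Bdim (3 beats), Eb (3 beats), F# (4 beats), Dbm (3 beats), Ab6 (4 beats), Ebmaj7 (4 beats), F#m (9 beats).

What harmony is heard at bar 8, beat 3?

Beat 3 of bar 8 is beat (8−1)×5 + 3 = 38 overall.
Running totals: Abm7 ends at 7, Dsus4 ends at 9, Ebadd9 ends at 10, Bdim ends at 13, A ends at 16, Ab6 ends at 19, Db6 ends at 25, Bdim ends at 28, Eb ends at 31, F# ends at 35, Dbm ends at 38.
Beat 38 falls within Dbm.

Dbm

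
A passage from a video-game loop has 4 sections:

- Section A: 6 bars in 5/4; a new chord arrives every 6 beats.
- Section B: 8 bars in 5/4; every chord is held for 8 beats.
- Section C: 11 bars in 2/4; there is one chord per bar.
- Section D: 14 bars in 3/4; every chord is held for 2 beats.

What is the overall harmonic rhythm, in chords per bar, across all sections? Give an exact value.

A: 6 bars of 5 beats is 30 beats; at 6 beats each that's 5 chords.
B: 8 bars of 5 beats is 40 beats; at 8 beats each that's 5 chords.
C: 11 bars of 2 beats is 22 beats; at 2 beats each that's 11 chords.
D: 14 bars of 3 beats is 42 beats; at 2 beats each that's 21 chords.
Overall: 42 chords over 39 bars → 42/39 = 14/13 chords per bar.

14/13 chords per bar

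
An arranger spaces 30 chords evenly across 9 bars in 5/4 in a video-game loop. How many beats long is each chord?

1.5 beats

9 bars × 5 beats/bar = 45 beats total.
45 beats ÷ 30 chords = 1.5 beats per chord.
(That is a dotted quarter note.)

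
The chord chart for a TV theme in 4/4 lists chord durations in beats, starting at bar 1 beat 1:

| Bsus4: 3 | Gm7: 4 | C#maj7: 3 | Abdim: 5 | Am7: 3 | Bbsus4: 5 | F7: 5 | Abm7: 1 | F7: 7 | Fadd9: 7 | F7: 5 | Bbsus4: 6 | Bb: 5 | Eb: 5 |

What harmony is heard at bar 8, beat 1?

Beat 1 of bar 8 is beat (8−1)×4 + 1 = 29 overall.
Running totals: Bsus4 ends at 3, Gm7 ends at 7, C#maj7 ends at 10, Abdim ends at 15, Am7 ends at 18, Bbsus4 ends at 23, F7 ends at 28, Abm7 ends at 29.
Beat 29 falls within Abm7.

Abm7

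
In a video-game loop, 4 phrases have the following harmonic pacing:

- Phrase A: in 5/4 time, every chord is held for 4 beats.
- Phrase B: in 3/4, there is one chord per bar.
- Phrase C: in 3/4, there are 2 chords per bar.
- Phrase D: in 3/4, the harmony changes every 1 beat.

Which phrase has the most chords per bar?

A: 5 beats/bar ÷ 4 beats/chord = 1.25 chords/bar.
B: 3 beats/bar ÷ 3 beats/chord = 1 chord/bar.
C: 3 beats/bar ÷ 1.5 beats/chord = 2 chords/bar.
D: 3 beats/bar ÷ 1 beat/chord = 3 chords/bar.
Fastest is D at 3 chords/bar.

Phrase D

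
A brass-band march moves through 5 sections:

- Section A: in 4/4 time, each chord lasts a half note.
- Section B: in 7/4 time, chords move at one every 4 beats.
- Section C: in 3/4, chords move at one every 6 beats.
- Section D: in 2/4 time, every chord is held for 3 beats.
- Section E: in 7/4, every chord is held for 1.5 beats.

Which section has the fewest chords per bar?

A: 4/2 = 2 chords/bar.
B: 7/4 = 1.75 chords/bar.
C: 3/6 = 0.5 chords/bar.
D: 2/3 = 2/3 chords/bar.
E: 7/1.5 = 14/3 chords/bar.
Slowest is C at 0.5 chords/bar.

Section C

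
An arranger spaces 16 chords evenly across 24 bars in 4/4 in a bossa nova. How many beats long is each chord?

6 beats

24 bars × 4 beats/bar = 96 beats total.
96 beats ÷ 16 chords = 6 beats per chord.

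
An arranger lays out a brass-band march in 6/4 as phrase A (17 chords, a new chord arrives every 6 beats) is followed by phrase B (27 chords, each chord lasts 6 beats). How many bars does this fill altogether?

A: 17 × 6 = 102 beats = 17 bars.
B: 27 × 6 = 162 beats = 27 bars.
Total: 17 + 27 = 44 bars.

44 bars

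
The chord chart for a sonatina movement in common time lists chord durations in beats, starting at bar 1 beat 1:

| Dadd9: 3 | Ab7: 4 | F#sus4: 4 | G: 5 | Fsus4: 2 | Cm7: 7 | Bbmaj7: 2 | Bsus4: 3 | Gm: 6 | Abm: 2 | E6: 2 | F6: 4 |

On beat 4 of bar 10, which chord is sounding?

Beat 4 of bar 10 is beat (10−1)×4 + 4 = 40 overall.
Running totals: Dadd9 ends at 3, Ab7 ends at 7, F#sus4 ends at 11, G ends at 16, Fsus4 ends at 18, Cm7 ends at 25, Bbmaj7 ends at 27, Bsus4 ends at 30, Gm ends at 36, Abm ends at 38, E6 ends at 40.
Beat 40 falls within E6.

E6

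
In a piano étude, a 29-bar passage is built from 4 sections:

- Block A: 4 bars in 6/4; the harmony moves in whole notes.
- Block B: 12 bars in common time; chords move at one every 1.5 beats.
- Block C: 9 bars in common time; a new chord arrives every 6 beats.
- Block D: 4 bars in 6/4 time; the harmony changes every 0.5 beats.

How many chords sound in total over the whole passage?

A has 24 beats and chords last 4 each, so 6 chords.
B has 48 beats and chords last 1.5 each, so 32 chords.
C has 36 beats and chords last 6 each, so 6 chords.
D has 24 beats and chords last 0.5 each, so 48 chords.
Total: 6 + 32 + 6 + 48 = 92.

92 chords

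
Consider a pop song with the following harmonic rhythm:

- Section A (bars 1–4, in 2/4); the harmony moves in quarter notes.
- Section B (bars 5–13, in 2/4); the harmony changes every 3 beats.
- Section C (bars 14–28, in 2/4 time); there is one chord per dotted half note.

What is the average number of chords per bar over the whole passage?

A: 4 × 2 = 8 beats ÷ 1 = 8 chords.
B: 9 × 2 = 18 beats ÷ 3 = 6 chords.
C: 15 × 2 = 30 beats ÷ 3 = 10 chords.
Overall: 24 chords over 28 bars → 24/28 = 6/7 chords per bar.

6/7 chords per bar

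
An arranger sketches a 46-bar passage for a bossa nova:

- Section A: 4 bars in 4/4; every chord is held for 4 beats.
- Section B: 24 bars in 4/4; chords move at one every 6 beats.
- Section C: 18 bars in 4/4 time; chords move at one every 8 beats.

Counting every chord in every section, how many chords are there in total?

29 chords

A: 4 bars × 4 beats = 16 beats; 4 beats/chord → 4 chords.
B: 24 bars × 4 beats = 96 beats; 6 beats/chord → 16 chords.
C: 18 bars × 4 beats = 72 beats; 8 beats/chord → 9 chords.
Total: 4 + 16 + 9 = 29.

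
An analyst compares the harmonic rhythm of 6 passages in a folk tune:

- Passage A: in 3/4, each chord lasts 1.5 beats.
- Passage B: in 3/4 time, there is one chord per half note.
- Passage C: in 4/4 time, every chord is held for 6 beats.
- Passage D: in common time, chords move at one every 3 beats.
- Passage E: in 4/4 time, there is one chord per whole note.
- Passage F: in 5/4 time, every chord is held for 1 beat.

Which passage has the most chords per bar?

Passage F

A: each chord is 1.5 beats in 3/4, so 2 per bar.
B: each chord is 2 beats in 3/4, so 1.5 per bar.
C: each chord is 6 beats in 4/4, so 2/3 per bar.
D: each chord is 3 beats in 4/4, so 4/3 per bar.
E: each chord is 4 beats in 4/4, so 1 per bar.
F: each chord is 1 beat in 5/4, so 5 per bar.
Fastest is F at 5 chords/bar.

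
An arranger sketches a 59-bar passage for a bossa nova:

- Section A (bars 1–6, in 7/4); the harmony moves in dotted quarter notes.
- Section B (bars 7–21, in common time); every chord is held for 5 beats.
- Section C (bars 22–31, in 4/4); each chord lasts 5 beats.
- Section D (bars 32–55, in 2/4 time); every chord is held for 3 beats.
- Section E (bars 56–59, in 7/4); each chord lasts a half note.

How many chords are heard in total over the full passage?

A: 6·7 = 42 beats, 42/1.5 = 28 chords.
B: 15·4 = 60 beats, 60/5 = 12 chords.
C: 10·4 = 40 beats, 40/5 = 8 chords.
D: 24·2 = 48 beats, 48/3 = 16 chords.
E: 4·7 = 28 beats, 28/2 = 14 chords.
Total: 28 + 12 + 8 + 16 + 14 = 78.

78 chords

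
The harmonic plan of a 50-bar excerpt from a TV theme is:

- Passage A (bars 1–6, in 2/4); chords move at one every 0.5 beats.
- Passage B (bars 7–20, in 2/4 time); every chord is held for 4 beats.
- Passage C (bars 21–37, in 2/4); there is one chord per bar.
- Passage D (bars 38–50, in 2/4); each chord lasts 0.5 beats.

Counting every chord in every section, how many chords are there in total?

100 chords

A has 12 beats and chords last 0.5 each, so 24 chords.
B has 28 beats and chords last 4 each, so 7 chords.
C has 34 beats and chords last 2 each, so 17 chords.
D has 26 beats and chords last 0.5 each, so 52 chords.
Total: 24 + 7 + 17 + 52 = 100.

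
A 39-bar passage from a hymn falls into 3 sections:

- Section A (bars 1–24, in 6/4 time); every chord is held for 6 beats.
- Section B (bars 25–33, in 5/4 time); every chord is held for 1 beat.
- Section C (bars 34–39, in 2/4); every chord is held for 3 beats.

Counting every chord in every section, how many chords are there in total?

A has 144 beats and chords last 6 each, so 24 chords.
B has 45 beats and chords last 1 each, so 45 chords.
C has 12 beats and chords last 3 each, so 4 chords.
Total: 24 + 45 + 4 = 73.

73 chords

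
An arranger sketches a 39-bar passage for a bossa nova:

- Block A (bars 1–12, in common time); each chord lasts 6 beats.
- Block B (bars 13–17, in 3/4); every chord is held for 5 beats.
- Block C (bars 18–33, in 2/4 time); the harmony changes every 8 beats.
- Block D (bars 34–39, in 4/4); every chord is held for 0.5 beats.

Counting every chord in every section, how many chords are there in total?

A has 48 beats and chords last 6 each, so 8 chords.
B has 15 beats and chords last 5 each, so 3 chords.
C has 32 beats and chords last 8 each, so 4 chords.
D has 24 beats and chords last 0.5 each, so 48 chords.
Total: 8 + 3 + 4 + 48 = 63.

63 chords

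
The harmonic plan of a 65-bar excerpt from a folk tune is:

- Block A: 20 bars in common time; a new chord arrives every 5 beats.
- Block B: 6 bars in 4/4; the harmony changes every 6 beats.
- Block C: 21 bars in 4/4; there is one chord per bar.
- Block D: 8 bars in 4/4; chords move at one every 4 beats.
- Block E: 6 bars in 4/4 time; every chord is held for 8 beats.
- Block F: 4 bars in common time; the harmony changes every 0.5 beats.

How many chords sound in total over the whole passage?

A: 20 bars × 4 beats = 80 beats; 5 beats/chord → 16 chords.
B: 6 bars × 4 beats = 24 beats; 6 beats/chord → 4 chords.
C: 21 bars × 4 beats = 84 beats; 4 beats/chord → 21 chords.
D: 8 bars × 4 beats = 32 beats; 4 beats/chord → 8 chords.
E: 6 bars × 4 beats = 24 beats; 8 beats/chord → 3 chords.
F: 4 bars × 4 beats = 16 beats; 0.5 beats/chord → 32 chords.
Total: 16 + 4 + 21 + 8 + 3 + 32 = 84.

84 chords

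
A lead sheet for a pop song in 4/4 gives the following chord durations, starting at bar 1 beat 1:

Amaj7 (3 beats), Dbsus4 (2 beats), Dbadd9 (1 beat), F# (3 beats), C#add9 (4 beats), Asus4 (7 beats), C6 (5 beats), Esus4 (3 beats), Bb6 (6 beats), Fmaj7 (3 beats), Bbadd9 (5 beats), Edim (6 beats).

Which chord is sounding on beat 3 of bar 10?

Bbadd9

Beat 3 of bar 10 is beat (10−1)×4 + 3 = 39 overall.
Running totals: Amaj7 ends at 3, Dbsus4 ends at 5, Dbadd9 ends at 6, F# ends at 9, C#add9 ends at 13, Asus4 ends at 20, C6 ends at 25, Esus4 ends at 28, Bb6 ends at 34, Fmaj7 ends at 37, Bbadd9 ends at 42.
Beat 39 falls within Bbadd9.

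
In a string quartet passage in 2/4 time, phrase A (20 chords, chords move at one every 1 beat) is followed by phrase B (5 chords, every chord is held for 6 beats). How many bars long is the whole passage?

A: 20 × 1 = 20 beats = 10 bars.
B: 5 × 6 = 30 beats = 15 bars.
Total: 10 + 15 = 25 bars.

25 bars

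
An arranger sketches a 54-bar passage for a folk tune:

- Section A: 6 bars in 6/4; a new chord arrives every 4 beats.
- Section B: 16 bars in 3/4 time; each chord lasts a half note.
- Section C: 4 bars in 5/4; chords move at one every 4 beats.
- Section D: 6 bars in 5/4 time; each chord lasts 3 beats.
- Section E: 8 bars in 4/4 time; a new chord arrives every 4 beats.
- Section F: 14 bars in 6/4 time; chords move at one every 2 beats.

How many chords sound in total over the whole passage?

98 chords

A has 36 beats and chords last 4 each, so 9 chords.
B has 48 beats and chords last 2 each, so 24 chords.
C has 20 beats and chords last 4 each, so 5 chords.
D has 30 beats and chords last 3 each, so 10 chords.
E has 32 beats and chords last 4 each, so 8 chords.
F has 84 beats and chords last 2 each, so 42 chords.
Total: 9 + 24 + 5 + 10 + 8 + 42 = 98.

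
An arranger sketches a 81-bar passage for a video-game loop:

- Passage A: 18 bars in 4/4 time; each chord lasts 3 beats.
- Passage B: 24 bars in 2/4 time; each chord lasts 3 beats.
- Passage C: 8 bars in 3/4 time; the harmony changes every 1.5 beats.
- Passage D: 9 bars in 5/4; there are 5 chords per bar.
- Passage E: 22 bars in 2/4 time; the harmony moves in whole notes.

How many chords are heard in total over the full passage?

A: 18 bars × 4 beats = 72 beats; 3 beats/chord → 24 chords.
B: 24 bars × 2 beats = 48 beats; 3 beats/chord → 16 chords.
C: 8 bars × 3 beats = 24 beats; 1.5 beats/chord → 16 chords.
D: 9 bars × 5 beats = 45 beats; 1 beat/chord → 45 chords.
E: 22 bars × 2 beats = 44 beats; 4 beats/chord → 11 chords.
Total: 24 + 16 + 16 + 45 + 11 = 112.

112 chords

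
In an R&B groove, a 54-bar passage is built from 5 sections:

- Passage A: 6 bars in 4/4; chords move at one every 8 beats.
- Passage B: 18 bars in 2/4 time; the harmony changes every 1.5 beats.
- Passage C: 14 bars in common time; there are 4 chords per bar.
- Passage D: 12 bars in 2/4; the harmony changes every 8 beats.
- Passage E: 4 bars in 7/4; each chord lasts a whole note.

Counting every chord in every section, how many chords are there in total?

A has 24 beats and chords last 8 each, so 3 chords.
B has 36 beats and chords last 1.5 each, so 24 chords.
C has 56 beats and chords last 1 each, so 56 chords.
D has 24 beats and chords last 8 each, so 3 chords.
E has 28 beats and chords last 4 each, so 7 chords.
Total: 3 + 24 + 56 + 3 + 7 = 93.

93 chords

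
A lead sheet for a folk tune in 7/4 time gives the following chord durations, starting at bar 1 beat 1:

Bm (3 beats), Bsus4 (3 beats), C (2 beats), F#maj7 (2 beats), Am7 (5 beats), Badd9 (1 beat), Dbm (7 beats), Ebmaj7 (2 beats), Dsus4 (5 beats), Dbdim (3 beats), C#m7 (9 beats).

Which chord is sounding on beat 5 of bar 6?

C#m7

Beat 5 of bar 6 is beat (6−1)×7 + 5 = 40 overall.
Running totals: Bm ends at 3, Bsus4 ends at 6, C ends at 8, F#maj7 ends at 10, Am7 ends at 15, Badd9 ends at 16, Dbm ends at 23, Ebmaj7 ends at 25, Dsus4 ends at 30, Dbdim ends at 33, C#m7 ends at 42.
Beat 40 falls within C#m7.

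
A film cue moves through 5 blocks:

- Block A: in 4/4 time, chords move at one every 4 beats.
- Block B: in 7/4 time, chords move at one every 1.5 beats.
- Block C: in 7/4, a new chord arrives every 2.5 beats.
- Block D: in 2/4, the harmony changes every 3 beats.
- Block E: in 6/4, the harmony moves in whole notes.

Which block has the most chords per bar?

A: 4 beats/bar ÷ 4 beats/chord = 1 chord/bar.
B: 7 beats/bar ÷ 1.5 beats/chord = 14/3 chords/bar.
C: 7 beats/bar ÷ 2.5 beats/chord = 2.8 chords/bar.
D: 2 beats/bar ÷ 3 beats/chord = 2/3 chords/bar.
E: 6 beats/bar ÷ 4 beats/chord = 1.5 chords/bar.
Fastest is B at 14/3 chords/bar.

Block B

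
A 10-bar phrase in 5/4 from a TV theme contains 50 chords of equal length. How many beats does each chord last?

10 bars × 5 beats/bar = 50 beats total.
50 beats ÷ 50 chords = 1 beats per chord.
(That is a quarter note.)

1 beat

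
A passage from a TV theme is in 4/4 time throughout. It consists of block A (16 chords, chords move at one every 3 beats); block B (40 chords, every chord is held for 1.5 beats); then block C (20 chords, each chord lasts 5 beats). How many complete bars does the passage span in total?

A: 16 × 3 = 48 beats = 12 bars.
B: 40 × 1.5 = 60 beats = 15 bars.
C: 20 × 5 = 100 beats = 25 bars.
Total: 12 + 15 + 25 = 52 bars.

52 bars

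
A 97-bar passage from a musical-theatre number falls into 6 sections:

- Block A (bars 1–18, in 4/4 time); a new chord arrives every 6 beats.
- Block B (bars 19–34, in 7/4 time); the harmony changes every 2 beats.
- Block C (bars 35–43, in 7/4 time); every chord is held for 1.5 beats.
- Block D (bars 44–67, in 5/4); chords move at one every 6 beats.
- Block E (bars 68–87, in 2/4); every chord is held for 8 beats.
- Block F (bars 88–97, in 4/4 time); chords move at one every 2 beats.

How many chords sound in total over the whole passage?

155 chords

A has 72 beats and chords last 6 each, so 12 chords.
B has 112 beats and chords last 2 each, so 56 chords.
C has 63 beats and chords last 1.5 each, so 42 chords.
D has 120 beats and chords last 6 each, so 20 chords.
E has 40 beats and chords last 8 each, so 5 chords.
F has 40 beats and chords last 2 each, so 20 chords.
Total: 12 + 56 + 42 + 20 + 5 + 20 = 155.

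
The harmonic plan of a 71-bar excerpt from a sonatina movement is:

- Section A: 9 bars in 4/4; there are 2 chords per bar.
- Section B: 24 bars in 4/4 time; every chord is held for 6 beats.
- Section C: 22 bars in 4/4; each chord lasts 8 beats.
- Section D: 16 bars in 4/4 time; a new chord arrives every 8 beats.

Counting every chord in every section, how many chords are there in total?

53 chords

A: 9 bars × 4 beats = 36 beats; 2 beats/chord → 18 chords.
B: 24 bars × 4 beats = 96 beats; 6 beats/chord → 16 chords.
C: 22 bars × 4 beats = 88 beats; 8 beats/chord → 11 chords.
D: 16 bars × 4 beats = 64 beats; 8 beats/chord → 8 chords.
Total: 18 + 16 + 11 + 8 = 53.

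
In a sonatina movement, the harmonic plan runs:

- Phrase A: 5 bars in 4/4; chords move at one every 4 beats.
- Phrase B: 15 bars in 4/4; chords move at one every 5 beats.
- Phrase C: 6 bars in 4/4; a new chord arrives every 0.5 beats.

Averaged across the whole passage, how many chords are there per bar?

2.5 chords per bar

A: 5 × 4 = 20 beats ÷ 4 = 5 chords.
B: 15 × 4 = 60 beats ÷ 5 = 12 chords.
C: 6 × 4 = 24 beats ÷ 0.5 = 48 chords.
Overall: 65 chords over 26 bars → 65/26 = 2.5 chords per bar.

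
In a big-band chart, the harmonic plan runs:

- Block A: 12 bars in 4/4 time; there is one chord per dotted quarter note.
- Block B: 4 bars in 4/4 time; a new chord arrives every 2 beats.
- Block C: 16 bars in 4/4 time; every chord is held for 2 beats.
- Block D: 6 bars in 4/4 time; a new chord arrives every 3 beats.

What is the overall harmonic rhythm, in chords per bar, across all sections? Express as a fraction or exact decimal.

40/19 chords per bar

A: 12 bars of 4 beats is 48 beats; at 1.5 beats each that's 32 chords.
B: 4 bars of 4 beats is 16 beats; at 2 beats each that's 8 chords.
C: 16 bars of 4 beats is 64 beats; at 2 beats each that's 32 chords.
D: 6 bars of 4 beats is 24 beats; at 3 beats each that's 8 chords.
Overall: 80 chords over 38 bars → 80/38 = 40/19 chords per bar.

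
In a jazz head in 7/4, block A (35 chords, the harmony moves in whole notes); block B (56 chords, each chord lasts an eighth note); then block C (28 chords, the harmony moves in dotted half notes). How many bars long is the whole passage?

36 bars

A: 35 × 4 = 140 beats = 20 bars.
B: 56 × 0.5 = 28 beats = 4 bars.
C: 28 × 3 = 84 beats = 12 bars.
Total: 20 + 4 + 12 = 36 bars.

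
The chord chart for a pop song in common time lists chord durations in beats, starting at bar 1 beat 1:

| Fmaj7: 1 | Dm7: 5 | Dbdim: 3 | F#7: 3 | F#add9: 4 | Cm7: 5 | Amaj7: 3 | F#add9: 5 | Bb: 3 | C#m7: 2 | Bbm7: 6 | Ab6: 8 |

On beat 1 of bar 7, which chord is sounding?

F#add9

Beat 1 of bar 7 is beat (7−1)×4 + 1 = 25 overall.
Running totals: Fmaj7 ends at 1, Dm7 ends at 6, Dbdim ends at 9, F#7 ends at 12, F#add9 ends at 16, Cm7 ends at 21, Amaj7 ends at 24, F#add9 ends at 29.
Beat 25 falls within F#add9.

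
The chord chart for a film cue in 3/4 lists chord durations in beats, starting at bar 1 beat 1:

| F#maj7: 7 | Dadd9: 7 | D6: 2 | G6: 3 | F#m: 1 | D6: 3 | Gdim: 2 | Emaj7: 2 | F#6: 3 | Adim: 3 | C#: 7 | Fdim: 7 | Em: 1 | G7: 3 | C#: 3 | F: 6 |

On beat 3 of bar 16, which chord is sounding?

Beat 3 of bar 16 is beat (16−1)×3 + 3 = 48 overall.
Running totals: F#maj7 ends at 7, Dadd9 ends at 14, D6 ends at 16, G6 ends at 19, F#m ends at 20, D6 ends at 23, Gdim ends at 25, Emaj7 ends at 27, F#6 ends at 30, Adim ends at 33, C# ends at 40, Fdim ends at 47, Em ends at 48.
Beat 48 falls within Em.

Em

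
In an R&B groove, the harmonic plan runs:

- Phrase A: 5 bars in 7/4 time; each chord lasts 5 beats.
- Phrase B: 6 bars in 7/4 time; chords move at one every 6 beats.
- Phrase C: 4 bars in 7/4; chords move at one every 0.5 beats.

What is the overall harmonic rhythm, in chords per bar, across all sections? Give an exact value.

14/3 chords per bar

A: 5 × 7 = 35 beats ÷ 5 = 7 chords.
B: 6 × 7 = 42 beats ÷ 6 = 7 chords.
C: 4 × 7 = 28 beats ÷ 0.5 = 56 chords.
Overall: 70 chords over 15 bars → 70/15 = 14/3 chords per bar.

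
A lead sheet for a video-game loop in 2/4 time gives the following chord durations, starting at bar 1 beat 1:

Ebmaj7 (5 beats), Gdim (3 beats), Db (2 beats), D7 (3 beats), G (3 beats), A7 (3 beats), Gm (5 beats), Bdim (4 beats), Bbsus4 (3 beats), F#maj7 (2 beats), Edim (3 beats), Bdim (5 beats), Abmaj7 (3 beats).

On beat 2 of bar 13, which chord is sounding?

Bdim

Beat 2 of bar 13 is beat (13−1)×2 + 2 = 26 overall.
Running totals: Ebmaj7 ends at 5, Gdim ends at 8, Db ends at 10, D7 ends at 13, G ends at 16, A7 ends at 19, Gm ends at 24, Bdim ends at 28.
Beat 26 falls within Bdim.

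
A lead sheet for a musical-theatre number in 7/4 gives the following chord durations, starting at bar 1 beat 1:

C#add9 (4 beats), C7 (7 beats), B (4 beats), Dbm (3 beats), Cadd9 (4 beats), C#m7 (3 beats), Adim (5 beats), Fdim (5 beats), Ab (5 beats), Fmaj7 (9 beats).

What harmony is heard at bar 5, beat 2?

Adim

Beat 2 of bar 5 is beat (5−1)×7 + 2 = 30 overall.
Running totals: C#add9 ends at 4, C7 ends at 11, B ends at 15, Dbm ends at 18, Cadd9 ends at 22, C#m7 ends at 25, Adim ends at 30.
Beat 30 falls within Adim.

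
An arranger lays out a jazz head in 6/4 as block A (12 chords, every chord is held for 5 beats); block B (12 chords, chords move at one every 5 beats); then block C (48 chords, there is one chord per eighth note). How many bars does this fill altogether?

A: 12 × 5 = 60 beats = 10 bars.
B: 12 × 5 = 60 beats = 10 bars.
C: 48 × 0.5 = 24 beats = 4 bars.
Total: 10 + 10 + 4 = 24 bars.

24 bars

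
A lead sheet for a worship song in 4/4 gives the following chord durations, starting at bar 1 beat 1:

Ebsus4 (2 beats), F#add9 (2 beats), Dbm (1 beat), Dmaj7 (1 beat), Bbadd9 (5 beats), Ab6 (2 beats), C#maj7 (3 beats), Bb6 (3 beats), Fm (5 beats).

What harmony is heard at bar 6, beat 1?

Fm

Beat 1 of bar 6 is beat (6−1)×4 + 1 = 21 overall.
Running totals: Ebsus4 ends at 2, F#add9 ends at 4, Dbm ends at 5, Dmaj7 ends at 6, Bbadd9 ends at 11, Ab6 ends at 13, C#maj7 ends at 16, Bb6 ends at 19, Fm ends at 24.
Beat 21 falls within Fm.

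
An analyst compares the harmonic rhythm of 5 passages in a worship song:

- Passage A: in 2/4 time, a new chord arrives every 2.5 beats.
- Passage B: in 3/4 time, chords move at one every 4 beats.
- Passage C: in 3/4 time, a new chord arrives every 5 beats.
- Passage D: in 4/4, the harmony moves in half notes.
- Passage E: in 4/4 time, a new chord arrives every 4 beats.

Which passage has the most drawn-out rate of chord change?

A: 2/2.5 = 0.8 chords/bar.
B: 3/4 = 0.75 chords/bar.
C: 3/5 = 0.6 chords/bar.
D: 4/2 = 2 chords/bar.
E: 4/4 = 1 chord/bar.
Slowest is C at 0.6 chords/bar.

Passage C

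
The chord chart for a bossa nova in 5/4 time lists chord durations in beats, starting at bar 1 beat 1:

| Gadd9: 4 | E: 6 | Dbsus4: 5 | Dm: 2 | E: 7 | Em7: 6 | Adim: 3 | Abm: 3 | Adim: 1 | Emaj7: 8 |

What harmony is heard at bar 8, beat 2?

Adim

Beat 2 of bar 8 is beat (8−1)×5 + 2 = 37 overall.
Running totals: Gadd9 ends at 4, E ends at 10, Dbsus4 ends at 15, Dm ends at 17, E ends at 24, Em7 ends at 30, Adim ends at 33, Abm ends at 36, Adim ends at 37.
Beat 37 falls within Adim.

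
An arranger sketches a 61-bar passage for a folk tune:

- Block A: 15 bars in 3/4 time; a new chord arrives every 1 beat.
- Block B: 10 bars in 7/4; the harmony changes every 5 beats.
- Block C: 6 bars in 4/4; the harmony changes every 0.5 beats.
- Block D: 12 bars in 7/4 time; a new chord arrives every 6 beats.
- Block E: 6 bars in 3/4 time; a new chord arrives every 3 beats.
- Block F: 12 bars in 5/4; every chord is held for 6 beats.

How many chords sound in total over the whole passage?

137 chords

A: 15 bars × 3 beats = 45 beats; 1 beat/chord → 45 chords.
B: 10 bars × 7 beats = 70 beats; 5 beats/chord → 14 chords.
C: 6 bars × 4 beats = 24 beats; 0.5 beats/chord → 48 chords.
D: 12 bars × 7 beats = 84 beats; 6 beats/chord → 14 chords.
E: 6 bars × 3 beats = 18 beats; 3 beats/chord → 6 chords.
F: 12 bars × 5 beats = 60 beats; 6 beats/chord → 10 chords.
Total: 45 + 14 + 48 + 14 + 6 + 10 = 137.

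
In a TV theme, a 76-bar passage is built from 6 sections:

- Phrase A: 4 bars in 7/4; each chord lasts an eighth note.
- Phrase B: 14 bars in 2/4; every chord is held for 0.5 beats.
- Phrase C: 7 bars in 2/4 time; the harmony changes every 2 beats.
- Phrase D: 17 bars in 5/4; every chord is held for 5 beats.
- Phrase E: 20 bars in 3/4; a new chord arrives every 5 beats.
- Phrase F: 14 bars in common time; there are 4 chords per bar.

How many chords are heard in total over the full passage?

A: 4 bars × 7 beats = 28 beats; 0.5 beats/chord → 56 chords.
B: 14 bars × 2 beats = 28 beats; 0.5 beats/chord → 56 chords.
C: 7 bars × 2 beats = 14 beats; 2 beats/chord → 7 chords.
D: 17 bars × 5 beats = 85 beats; 5 beats/chord → 17 chords.
E: 20 bars × 3 beats = 60 beats; 5 beats/chord → 12 chords.
F: 14 bars × 4 beats = 56 beats; 1 beat/chord → 56 chords.
Total: 56 + 56 + 7 + 17 + 12 + 56 = 204.

204 chords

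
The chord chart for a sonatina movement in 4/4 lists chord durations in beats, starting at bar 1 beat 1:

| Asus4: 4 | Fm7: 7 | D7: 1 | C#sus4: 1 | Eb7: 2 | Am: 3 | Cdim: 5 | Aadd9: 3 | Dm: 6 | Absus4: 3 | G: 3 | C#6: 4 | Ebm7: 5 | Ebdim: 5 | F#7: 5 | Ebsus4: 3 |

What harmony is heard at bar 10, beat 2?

Beat 2 of bar 10 is beat (10−1)×4 + 2 = 38 overall.
Running totals: Asus4 ends at 4, Fm7 ends at 11, D7 ends at 12, C#sus4 ends at 13, Eb7 ends at 15, Am ends at 18, Cdim ends at 23, Aadd9 ends at 26, Dm ends at 32, Absus4 ends at 35, G ends at 38.
Beat 38 falls within G.

G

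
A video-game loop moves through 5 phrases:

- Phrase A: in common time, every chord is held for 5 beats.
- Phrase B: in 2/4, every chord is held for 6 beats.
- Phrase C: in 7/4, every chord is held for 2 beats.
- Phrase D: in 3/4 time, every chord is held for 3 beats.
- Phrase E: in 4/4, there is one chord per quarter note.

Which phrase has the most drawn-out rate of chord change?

A: 4/5 = 0.8 chords/bar.
B: 2/6 = 1/3 chords/bar.
C: 7/2 = 3.5 chords/bar.
D: 3/3 = 1 chord/bar.
E: 4/1 = 4 chords/bar.
Slowest is B at 1/3 chords/bar.

Phrase B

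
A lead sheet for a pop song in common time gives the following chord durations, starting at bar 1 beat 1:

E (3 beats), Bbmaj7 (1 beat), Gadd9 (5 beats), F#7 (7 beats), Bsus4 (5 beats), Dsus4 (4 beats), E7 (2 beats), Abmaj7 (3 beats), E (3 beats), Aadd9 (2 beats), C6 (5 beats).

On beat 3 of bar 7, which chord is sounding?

E7

Beat 3 of bar 7 is beat (7−1)×4 + 3 = 27 overall.
Running totals: E ends at 3, Bbmaj7 ends at 4, Gadd9 ends at 9, F#7 ends at 16, Bsus4 ends at 21, Dsus4 ends at 25, E7 ends at 27.
Beat 27 falls within E7.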